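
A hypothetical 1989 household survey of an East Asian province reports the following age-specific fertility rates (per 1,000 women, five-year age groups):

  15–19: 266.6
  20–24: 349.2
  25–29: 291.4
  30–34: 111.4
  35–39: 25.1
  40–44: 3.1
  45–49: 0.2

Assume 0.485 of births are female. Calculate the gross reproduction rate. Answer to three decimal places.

Proportion female at birth = 0.485.
Sum of ASFRs = 266.6 + 349.2 + 291.4 + 111.4 + 25.1 + 3.1 + 0.2 = 1047.0
TFR = 5 × 1047.0 / 1000 = 5.235
GRR = 0.485 × 5.235 = 2.53898

2.539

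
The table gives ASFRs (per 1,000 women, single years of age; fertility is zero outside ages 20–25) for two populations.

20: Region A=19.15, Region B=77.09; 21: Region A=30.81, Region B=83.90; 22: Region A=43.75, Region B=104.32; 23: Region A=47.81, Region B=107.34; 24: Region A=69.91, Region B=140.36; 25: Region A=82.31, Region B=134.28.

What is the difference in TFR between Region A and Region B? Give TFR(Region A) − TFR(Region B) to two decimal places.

-0.35

Region A:
  Sum of ASFRs = 19.15 + 30.81 + 43.75 + 47.81 + 69.91 + 82.31 = 293.74
  TFR = 293.74 / 1000 = 0.29374
Region B:
  Sum of ASFRs = 77.09 + 83.90 + 104.32 + 107.34 + 140.36 + 134.28 = 647.29
  TFR = 647.29 / 1000 = 0.64729
Difference = 0.29374 − 0.64729 = -0.35355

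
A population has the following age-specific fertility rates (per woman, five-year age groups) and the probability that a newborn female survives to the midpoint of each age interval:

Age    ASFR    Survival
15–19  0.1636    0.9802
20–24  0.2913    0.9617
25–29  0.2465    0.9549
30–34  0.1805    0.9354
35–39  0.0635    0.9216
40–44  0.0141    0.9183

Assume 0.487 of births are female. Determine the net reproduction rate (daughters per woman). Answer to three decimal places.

2.231

Proportion female at birth = 0.487.
Weighting each age-specific rate by interval width and survival:
  15–19: 5 × 0.1636 × 0.9802 = 0.80180
  20–24: 5 × 0.2913 × 0.9617 = 1.40072
  25–29: 5 × 0.2465 × 0.9549 = 1.17691
  30–34: 5 × 0.1805 × 0.9354 = 0.84420
  35–39: 5 × 0.0635 × 0.9216 = 0.29261
  40–44: 5 × 0.0141 × 0.9183 = 0.06474
Sum = 4.58098
NRR = 0.487 × 4.58098 = 2.23094
An NRR exceeding 1 indicates intrinsic growth under these rates.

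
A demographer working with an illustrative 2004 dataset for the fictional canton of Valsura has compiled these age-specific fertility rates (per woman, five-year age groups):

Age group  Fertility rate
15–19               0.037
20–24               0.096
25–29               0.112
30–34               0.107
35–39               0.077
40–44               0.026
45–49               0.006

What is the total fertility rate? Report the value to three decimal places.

Sum of ASFRs = 0.037 + 0.096 + 0.112 + 0.107 + 0.077 + 0.026 + 0.006 = 0.461
TFR = 5 × 0.461 = 2.305

2.305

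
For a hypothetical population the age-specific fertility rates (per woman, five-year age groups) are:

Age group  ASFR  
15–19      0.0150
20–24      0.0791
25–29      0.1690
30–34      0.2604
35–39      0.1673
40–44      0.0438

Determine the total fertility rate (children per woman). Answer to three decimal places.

3.673

Sum of ASFRs = 0.0150 + 0.0791 + 0.1690 + 0.2604 + 0.1673 + 0.0438 = 0.7346
TFR = 5 × 0.7346 = 3.673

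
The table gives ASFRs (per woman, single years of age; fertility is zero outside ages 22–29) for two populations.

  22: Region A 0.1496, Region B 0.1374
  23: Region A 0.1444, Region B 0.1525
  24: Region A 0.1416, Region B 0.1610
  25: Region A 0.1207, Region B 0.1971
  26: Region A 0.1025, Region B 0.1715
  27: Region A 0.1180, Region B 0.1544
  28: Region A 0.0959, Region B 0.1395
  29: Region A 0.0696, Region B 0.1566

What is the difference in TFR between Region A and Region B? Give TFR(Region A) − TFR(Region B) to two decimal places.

-0.33

Region A:
  Sum of ASFRs = 0.1496 + 0.1444 + 0.1416 + 0.1207 + 0.1025 + 0.1180 + 0.0959 + 0.0696 = 0.9423
  TFR = 0.9423
Region B:
  Sum of ASFRs = 0.1374 + 0.1525 + 0.1610 + 0.1971 + 0.1715 + 0.1544 + 0.1395 + 0.1566 = 1.2700
  TFR = 1.27
Difference = 0.9423 − 1.27 = -0.3277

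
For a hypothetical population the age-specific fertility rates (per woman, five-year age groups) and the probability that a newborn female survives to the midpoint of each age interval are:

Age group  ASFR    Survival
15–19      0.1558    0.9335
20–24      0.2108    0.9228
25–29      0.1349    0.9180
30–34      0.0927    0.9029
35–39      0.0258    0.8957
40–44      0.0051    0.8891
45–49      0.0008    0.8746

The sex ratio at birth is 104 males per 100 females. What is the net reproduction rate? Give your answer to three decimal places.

1.411

Proportion female at birth = 100 / (100 + 104) = 0.49020.
Survival-weighted fertility by age (5·fₓ·Sₓ):
  15–19: 5 × 0.1558 × 0.9335 = 0.72720
  20–24: 5 × 0.2108 × 0.9228 = 0.97263
  25–29: 5 × 0.1349 × 0.9180 = 0.61919
  30–34: 5 × 0.0927 × 0.9029 = 0.41849
  35–39: 5 × 0.0258 × 0.8957 = 0.11555
  40–44: 5 × 0.0051 × 0.8891 = 0.02267
  45–49: 5 × 0.0008 × 0.8746 = 0.00350
Sum = 2.87923
NRR = 0.49020 × 2.87923 = 1.41140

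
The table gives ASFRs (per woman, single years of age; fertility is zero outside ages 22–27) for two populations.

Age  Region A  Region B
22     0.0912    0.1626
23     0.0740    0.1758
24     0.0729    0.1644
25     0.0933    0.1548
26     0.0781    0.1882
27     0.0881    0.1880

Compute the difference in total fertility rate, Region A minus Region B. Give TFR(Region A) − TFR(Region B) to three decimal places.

-0.536

Region A:
  Sum of ASFRs = 0.0912 + 0.0740 + 0.0729 + 0.0933 + 0.0781 + 0.0881 = 0.4976
  TFR = 0.4976
Region B:
  Sum of ASFRs = 0.1626 + 0.1758 + 0.1644 + 0.1548 + 0.1882 + 0.1880 = 1.0338
  TFR = 1.0338
Difference = 0.4976 − 1.0338 = -0.5362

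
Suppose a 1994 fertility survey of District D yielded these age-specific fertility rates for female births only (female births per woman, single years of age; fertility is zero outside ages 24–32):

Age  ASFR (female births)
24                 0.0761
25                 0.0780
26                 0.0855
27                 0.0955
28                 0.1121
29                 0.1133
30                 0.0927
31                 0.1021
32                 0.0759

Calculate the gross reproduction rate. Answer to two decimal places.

Sum of female ASFRs = 0.0761 + 0.0780 + 0.0855 + 0.0955 + 0.1121 + 0.1133 + 0.0927 + 0.1021 + 0.0759 = 0.8312
GRR = 0.8312

0.83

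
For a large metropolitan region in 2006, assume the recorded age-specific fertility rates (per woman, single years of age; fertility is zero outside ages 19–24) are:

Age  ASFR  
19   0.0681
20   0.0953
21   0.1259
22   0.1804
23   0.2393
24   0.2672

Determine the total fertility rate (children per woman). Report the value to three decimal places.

Sum of ASFRs = 0.0681 + 0.0953 + 0.1259 + 0.1804 + 0.2393 + 0.2672 = 0.9762
TFR = 0.9762

0.976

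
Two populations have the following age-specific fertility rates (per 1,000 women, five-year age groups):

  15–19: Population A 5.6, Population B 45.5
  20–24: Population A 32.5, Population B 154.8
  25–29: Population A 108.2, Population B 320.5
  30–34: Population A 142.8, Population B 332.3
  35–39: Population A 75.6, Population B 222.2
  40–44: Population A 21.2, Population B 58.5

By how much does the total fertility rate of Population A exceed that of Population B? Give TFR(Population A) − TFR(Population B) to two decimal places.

Population A:
  Sum of ASFRs = 5.6 + 32.5 + 108.2 + 142.8 + 75.6 + 21.2 = 385.9
  TFR = 5 × 385.9 / 1000 = 1.9295
Population B:
  Sum of ASFRs = 45.5 + 154.8 + 320.5 + 332.3 + 222.2 + 58.5 = 1133.8
  TFR = 5 × 1133.8 / 1000 = 5.669
Difference = 1.9295 − 5.669 = -3.7395

-3.74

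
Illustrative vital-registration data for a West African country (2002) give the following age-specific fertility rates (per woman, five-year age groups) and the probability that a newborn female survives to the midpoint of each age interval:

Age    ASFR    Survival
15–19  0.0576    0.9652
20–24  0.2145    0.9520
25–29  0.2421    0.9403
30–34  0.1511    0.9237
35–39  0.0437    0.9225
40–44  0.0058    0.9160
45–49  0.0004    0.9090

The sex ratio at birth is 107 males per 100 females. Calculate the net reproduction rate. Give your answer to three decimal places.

Proportion female at birth = 100 / (100 + 107) = 0.48309.
Survival-weighted fertility by age (5·fₓ·Sₓ):
  15–19: 5 × 0.0576 × 0.9652 = 0.27798
  20–24: 5 × 0.2145 × 0.9520 = 1.02102
  25–29: 5 × 0.2421 × 0.9403 = 1.13823
  30–34: 5 × 0.1511 × 0.9237 = 0.69786
  35–39: 5 × 0.0437 × 0.9225 = 0.20157
  40–44: 5 × 0.0058 × 0.9160 = 0.02656
  45–49: 5 × 0.0004 × 0.9090 = 0.00182
Sum = 3.36504
NRR = 0.48309 × 3.36504 = 1.62562

1.626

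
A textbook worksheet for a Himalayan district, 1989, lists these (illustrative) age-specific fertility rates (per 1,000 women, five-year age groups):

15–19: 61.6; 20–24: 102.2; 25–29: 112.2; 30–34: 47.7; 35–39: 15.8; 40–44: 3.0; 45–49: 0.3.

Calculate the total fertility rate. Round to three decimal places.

Sum of ASFRs = 61.6 + 102.2 + 112.2 + 47.7 + 15.8 + 3.0 + 0.3 = 342.8
TFR = 5 × 342.8 / 1000 = 1.714

1.714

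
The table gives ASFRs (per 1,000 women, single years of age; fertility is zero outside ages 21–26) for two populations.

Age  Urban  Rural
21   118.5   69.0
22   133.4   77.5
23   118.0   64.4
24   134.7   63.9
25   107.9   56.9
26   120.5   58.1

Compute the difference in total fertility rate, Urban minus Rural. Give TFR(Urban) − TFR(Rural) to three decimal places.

Urban:
  Sum of ASFRs = 118.5 + 133.4 + 118.0 + 134.7 + 107.9 + 120.5 = 733.0
  TFR = 733.0 / 1000 = 0.733
Rural:
  Sum of ASFRs = 69.0 + 77.5 + 64.4 + 63.9 + 56.9 + 58.1 = 389.8
  TFR = 389.8 / 1000 = 0.3898
Difference = 0.733 − 0.3898 = 0.3432

0.343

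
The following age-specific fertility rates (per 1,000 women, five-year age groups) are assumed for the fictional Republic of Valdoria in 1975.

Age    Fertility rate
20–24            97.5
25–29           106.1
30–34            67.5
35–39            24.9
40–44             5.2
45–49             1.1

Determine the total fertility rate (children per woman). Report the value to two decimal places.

1.51

Sum of ASFRs = 97.5 + 106.1 + 67.5 + 24.9 + 5.2 + 1.1 = 302.3
TFR = 5 × 302.3 / 1000 = 1.5115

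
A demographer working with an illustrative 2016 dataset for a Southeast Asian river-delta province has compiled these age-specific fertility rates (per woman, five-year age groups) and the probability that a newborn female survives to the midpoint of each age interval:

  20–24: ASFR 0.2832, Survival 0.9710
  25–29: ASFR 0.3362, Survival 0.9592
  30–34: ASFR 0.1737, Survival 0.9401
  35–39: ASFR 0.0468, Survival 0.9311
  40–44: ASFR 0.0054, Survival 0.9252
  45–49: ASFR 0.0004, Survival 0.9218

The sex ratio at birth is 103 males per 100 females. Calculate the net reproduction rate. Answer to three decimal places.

Proportion female at birth = 100 / (100 + 103) = 0.49261.
Survival-weighted fertility by age (5·fₓ·Sₓ):
  20–24: 5 × 0.2832 × 0.9710 = 1.37494
  25–29: 5 × 0.3362 × 0.9592 = 1.61242
  30–34: 5 × 0.1737 × 0.9401 = 0.81648
  35–39: 5 × 0.0468 × 0.9311 = 0.21788
  40–44: 5 × 0.0054 × 0.9252 = 0.02498
  45–49: 5 × 0.0004 × 0.9218 = 0.00184
Sum = 4.04854
NRR = 0.49261 × 4.04854 = 1.99435
An NRR exceeding 1 indicates intrinsic growth under these rates.

1.994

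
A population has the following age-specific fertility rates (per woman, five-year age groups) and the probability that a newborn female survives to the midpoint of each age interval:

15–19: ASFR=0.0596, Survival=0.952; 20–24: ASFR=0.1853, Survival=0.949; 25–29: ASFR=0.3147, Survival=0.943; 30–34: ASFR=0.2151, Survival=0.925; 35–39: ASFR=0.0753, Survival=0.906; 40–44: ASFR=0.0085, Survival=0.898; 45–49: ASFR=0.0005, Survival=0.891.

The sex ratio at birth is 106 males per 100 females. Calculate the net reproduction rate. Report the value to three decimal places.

Proportion female at birth = 100 / (100 + 106) = 0.48544.
Each age group contributes 5 × ASFR × survival:
  15–19: 5 × 0.0596 × 0.952 = 0.28370
  20–24: 5 × 0.1853 × 0.949 = 0.87925
  25–29: 5 × 0.3147 × 0.943 = 1.48381
  30–34: 5 × 0.2151 × 0.925 = 0.99484
  35–39: 5 × 0.0753 × 0.906 = 0.34111
  40–44: 5 × 0.0085 × 0.898 = 0.03817
  45–49: 5 × 0.0005 × 0.891 = 0.00223
Sum = 4.02311
NRR = 0.48544 × 4.02311 = 1.95298
NRR > 1, so each generation more than replaces itself.

1.953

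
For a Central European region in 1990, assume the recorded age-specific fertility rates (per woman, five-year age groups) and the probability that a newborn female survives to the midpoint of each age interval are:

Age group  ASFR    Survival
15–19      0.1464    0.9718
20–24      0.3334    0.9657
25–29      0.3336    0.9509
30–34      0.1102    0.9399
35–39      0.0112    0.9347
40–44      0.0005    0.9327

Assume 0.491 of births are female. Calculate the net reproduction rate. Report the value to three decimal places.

2.200

Proportion female at birth = 0.491.
Weighting each age-specific rate by interval width and survival:
  15–19: 5 × 0.1464 × 0.9718 = 0.71136
  20–24: 5 × 0.3334 × 0.9657 = 1.60982
  25–29: 5 × 0.3336 × 0.9509 = 1.58610
  30–34: 5 × 0.1102 × 0.9399 = 0.51788
  35–39: 5 × 0.0112 × 0.9347 = 0.05234
  40–44: 5 × 0.0005 × 0.9327 = 0.00233
Sum = 4.47983
NRR = 0.491 × 4.47983 = 2.19960
An NRR exceeding 1 indicates intrinsic growth under these rates.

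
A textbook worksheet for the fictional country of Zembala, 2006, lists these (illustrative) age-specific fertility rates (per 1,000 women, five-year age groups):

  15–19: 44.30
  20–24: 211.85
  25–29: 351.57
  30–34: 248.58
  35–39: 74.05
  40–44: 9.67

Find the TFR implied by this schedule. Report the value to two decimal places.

Sum of ASFRs = 44.30 + 211.85 + 351.57 + 248.58 + 74.05 + 9.67 = 940.02
TFR = 5 × 940.02 / 1000 = 4.7001

4.70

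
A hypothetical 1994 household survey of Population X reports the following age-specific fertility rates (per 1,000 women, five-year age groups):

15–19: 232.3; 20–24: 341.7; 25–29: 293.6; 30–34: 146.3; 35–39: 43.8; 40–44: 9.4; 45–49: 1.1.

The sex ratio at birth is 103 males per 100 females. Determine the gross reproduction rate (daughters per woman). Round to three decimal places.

2.631

Proportion female at birth = 100 / (100 + 103) = 0.49261.
Sum of ASFRs = 232.3 + 341.7 + 293.6 + 146.3 + 43.8 + 9.4 + 1.1 = 1068.2
TFR = 5 × 1068.2 / 1000 = 5.341
GRR = 0.49261 × 5.341 = 2.63103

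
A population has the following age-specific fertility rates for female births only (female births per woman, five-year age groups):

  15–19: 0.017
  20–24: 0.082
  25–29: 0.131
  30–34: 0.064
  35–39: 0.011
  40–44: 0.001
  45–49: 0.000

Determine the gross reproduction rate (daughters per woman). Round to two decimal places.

Sum of female ASFRs = 0.017 + 0.082 + 0.131 + 0.064 + 0.011 + 0.001 + 0.000 = 0.306
GRR = 5 × 0.306 = 1.53

1.53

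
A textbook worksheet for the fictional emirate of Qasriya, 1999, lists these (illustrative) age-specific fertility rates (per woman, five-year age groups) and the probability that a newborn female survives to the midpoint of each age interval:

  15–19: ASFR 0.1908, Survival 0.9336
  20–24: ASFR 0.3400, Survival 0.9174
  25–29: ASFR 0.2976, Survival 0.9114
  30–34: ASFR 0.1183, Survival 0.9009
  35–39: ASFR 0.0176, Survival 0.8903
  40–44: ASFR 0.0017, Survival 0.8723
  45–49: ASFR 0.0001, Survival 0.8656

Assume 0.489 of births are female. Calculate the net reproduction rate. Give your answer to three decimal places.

2.164

Proportion female at birth = 0.489.
Survival-weighted fertility by age (5·fₓ·Sₓ):
  15–19: 5 × 0.1908 × 0.9336 = 0.89065
  20–24: 5 × 0.3400 × 0.9174 = 1.55958
  25–29: 5 × 0.2976 × 0.9114 = 1.35616
  30–34: 5 × 0.1183 × 0.9009 = 0.53288
  35–39: 5 × 0.0176 × 0.8903 = 0.07835
  40–44: 5 × 0.0017 × 0.8723 = 0.00741
  45–49: 5 × 0.0001 × 0.8656 = 0.00043
Sum = 4.42546
NRR = 0.489 × 4.42546 = 2.16405
An NRR exceeding 1 indicates intrinsic growth under these rates.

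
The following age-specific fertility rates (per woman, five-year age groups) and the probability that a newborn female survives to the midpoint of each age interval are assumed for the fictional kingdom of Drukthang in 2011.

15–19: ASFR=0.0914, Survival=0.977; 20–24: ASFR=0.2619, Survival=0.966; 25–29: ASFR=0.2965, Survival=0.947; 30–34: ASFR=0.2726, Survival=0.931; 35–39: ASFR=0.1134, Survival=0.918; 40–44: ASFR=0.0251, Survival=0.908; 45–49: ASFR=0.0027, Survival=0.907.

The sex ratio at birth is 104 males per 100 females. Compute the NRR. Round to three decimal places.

2.466

Proportion female at birth = 100 / (100 + 104) = 0.49020.
Weighting each age-specific rate by interval width and survival:
  15–19: 5 × 0.0914 × 0.977 = 0.44649
  20–24: 5 × 0.2619 × 0.966 = 1.26498
  25–29: 5 × 0.2965 × 0.947 = 1.40393
  30–34: 5 × 0.2726 × 0.931 = 1.26895
  35–39: 5 × 0.1134 × 0.918 = 0.52051
  40–44: 5 × 0.0251 × 0.908 = 0.11395
  45–49: 5 × 0.0027 × 0.907 = 0.01224
Sum = 5.03105
NRR = 0.49020 × 5.03105 = 2.46622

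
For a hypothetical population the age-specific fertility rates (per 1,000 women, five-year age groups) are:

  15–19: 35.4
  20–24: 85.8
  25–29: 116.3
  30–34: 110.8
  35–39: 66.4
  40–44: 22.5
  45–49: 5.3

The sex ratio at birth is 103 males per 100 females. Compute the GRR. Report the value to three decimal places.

1.090

Proportion female at birth = 100 / (100 + 103) = 0.49261.
Sum of ASFRs = 35.4 + 85.8 + 116.3 + 110.8 + 66.4 + 22.5 + 5.3 = 442.5
TFR = 5 × 442.5 / 1000 = 2.2125
GRR = 0.49261 × 2.2125 = 1.08990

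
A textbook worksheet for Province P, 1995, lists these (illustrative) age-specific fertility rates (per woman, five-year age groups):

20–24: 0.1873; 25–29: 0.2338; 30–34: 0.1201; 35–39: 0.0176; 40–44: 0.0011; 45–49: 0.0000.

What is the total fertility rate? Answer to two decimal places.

Sum of ASFRs = 0.1873 + 0.2338 + 0.1201 + 0.0176 + 0.0011 + 0.0000 = 0.5599
TFR = 5 × 0.5599 = 2.7995

2.80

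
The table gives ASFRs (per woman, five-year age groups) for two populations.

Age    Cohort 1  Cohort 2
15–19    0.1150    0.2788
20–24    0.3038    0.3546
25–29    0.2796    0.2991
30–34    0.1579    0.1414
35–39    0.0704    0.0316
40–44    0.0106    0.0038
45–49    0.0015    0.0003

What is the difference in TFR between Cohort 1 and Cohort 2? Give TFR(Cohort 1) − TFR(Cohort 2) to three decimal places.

Cohort 1:
  Sum of ASFRs = 0.1150 + 0.3038 + 0.2796 + 0.1579 + 0.0704 + 0.0106 + 0.0015 = 0.9388
  TFR = 5 × 0.9388 = 4.694
Cohort 2:
  Sum of ASFRs = 0.2788 + 0.3546 + 0.2991 + 0.1414 + 0.0316 + 0.0038 + 0.0003 = 1.1096
  TFR = 5 × 1.1096 = 5.548
Difference = 4.694 − 5.548 = -0.854

-0.854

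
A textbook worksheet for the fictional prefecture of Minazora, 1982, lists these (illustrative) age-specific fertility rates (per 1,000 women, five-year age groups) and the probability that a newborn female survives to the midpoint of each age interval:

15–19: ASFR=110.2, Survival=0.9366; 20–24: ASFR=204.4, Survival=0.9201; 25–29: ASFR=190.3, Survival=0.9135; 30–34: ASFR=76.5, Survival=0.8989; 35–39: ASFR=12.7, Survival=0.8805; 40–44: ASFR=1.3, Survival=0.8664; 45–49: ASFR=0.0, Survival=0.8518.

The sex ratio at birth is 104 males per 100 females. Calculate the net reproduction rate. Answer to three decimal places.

Proportion female at birth = 100 / (100 + 104) = 0.49020.
Each age group contributes 5 × ASFR × survival:
  15–19: 5 × 110.2/1000 × 0.9366 = 0.51607
  20–24: 5 × 204.4/1000 × 0.9201 = 0.94034
  25–29: 5 × 190.3/1000 × 0.9135 = 0.86920
  30–34: 5 × 76.5/1000 × 0.8989 = 0.34383
  35–39: 5 × 12.7/1000 × 0.8805 = 0.05591
  40–44: 5 × 1.3/1000 × 0.8664 = 0.00563
  45–49: 5 × 0.0/1000 × 0.8518 = 0.00000
Sum = 2.73098
NRR = 0.49020 × 2.73098 = 1.33873
NRR > 1, so each generation more than replaces itself.

1.339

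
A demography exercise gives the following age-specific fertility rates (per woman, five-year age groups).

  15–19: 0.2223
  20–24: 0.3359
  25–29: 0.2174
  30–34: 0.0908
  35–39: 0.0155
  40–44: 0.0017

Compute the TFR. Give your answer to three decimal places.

Sum of ASFRs = 0.2223 + 0.3359 + 0.2174 + 0.0908 + 0.0155 + 0.0017 = 0.8836
TFR = 5 × 0.8836 = 4.418

4.418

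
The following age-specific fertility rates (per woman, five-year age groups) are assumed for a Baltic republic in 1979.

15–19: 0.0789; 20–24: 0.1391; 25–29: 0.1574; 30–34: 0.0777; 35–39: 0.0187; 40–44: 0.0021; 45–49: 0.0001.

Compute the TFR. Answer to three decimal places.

2.370

Sum of ASFRs = 0.0789 + 0.1391 + 0.1574 + 0.0777 + 0.0187 + 0.0021 + 0.0001 = 0.4740
TFR = 5 × 0.4740 = 2.37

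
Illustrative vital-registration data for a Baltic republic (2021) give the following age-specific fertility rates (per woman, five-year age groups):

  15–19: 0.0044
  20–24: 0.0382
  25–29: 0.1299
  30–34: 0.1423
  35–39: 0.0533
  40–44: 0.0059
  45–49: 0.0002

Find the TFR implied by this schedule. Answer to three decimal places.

1.871

Sum of ASFRs = 0.0044 + 0.0382 + 0.1299 + 0.1423 + 0.0533 + 0.0059 + 0.0002 = 0.3742
TFR = 5 × 0.3742 = 1.871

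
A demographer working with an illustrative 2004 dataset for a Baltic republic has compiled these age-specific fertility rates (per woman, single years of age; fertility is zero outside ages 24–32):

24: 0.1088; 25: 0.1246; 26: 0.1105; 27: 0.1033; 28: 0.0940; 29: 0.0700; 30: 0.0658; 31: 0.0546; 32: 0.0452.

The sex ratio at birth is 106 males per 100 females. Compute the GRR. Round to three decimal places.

0.377

Proportion female at birth = 100 / (100 + 106) = 0.48544.
Sum of ASFRs = 0.1088 + 0.1246 + 0.1105 + 0.1033 + 0.0940 + 0.0700 + 0.0658 + 0.0546 + 0.0452 = 0.7768
TFR = 0.7768
GRR = 0.48544 × 0.7768 = 0.37709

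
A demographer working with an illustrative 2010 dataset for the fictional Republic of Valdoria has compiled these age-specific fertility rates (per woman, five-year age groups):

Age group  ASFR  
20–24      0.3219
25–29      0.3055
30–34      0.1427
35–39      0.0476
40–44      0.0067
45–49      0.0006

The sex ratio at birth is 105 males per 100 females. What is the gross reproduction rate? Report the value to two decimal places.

Proportion female at birth = 100 / (100 + 105) = 0.48780.
Sum of ASFRs = 0.3219 + 0.3055 + 0.1427 + 0.0476 + 0.0067 + 0.0006 = 0.8250
TFR = 5 × 0.8250 = 4.125
GRR = 0.48780 × 4.125 = 2.01218

2.01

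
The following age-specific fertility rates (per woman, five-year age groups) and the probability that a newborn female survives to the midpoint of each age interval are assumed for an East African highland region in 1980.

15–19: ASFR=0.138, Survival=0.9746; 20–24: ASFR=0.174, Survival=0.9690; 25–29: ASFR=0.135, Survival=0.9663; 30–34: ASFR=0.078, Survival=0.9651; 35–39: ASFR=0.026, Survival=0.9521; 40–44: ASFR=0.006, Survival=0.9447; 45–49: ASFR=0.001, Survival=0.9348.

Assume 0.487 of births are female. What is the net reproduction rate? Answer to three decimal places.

Proportion female at birth = 0.487.
Weighting each age-specific rate by interval width and survival:
  15–19: 5 × 0.138 × 0.9746 = 0.67247
  20–24: 5 × 0.174 × 0.9690 = 0.84303
  25–29: 5 × 0.135 × 0.9663 = 0.65225
  30–34: 5 × 0.078 × 0.9651 = 0.37639
  35–39: 5 × 0.026 × 0.9521 = 0.12377
  40–44: 5 × 0.006 × 0.9447 = 0.02834
  45–49: 5 × 0.001 × 0.9348 = 0.00467
Sum = 2.70092
NRR = 0.487 × 2.70092 = 1.31535
An NRR exceeding 1 indicates intrinsic growth under these rates.

1.315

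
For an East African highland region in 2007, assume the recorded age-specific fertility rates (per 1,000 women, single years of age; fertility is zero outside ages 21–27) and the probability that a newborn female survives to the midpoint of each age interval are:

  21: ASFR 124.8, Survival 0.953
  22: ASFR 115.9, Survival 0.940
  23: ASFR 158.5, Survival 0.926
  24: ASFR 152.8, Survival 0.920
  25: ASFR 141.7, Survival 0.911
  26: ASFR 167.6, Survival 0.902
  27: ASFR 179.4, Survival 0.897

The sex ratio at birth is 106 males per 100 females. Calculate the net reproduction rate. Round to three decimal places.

0.464

Proportion female at birth = 100 / (100 + 106) = 0.48544.
Each age group contributes 1 × ASFR × survival:
  21: 1 × 124.8/1000 × 0.953 = 0.11893
  22: 1 × 115.9/1000 × 0.940 = 0.10895
  23: 1 × 158.5/1000 × 0.926 = 0.14677
  24: 1 × 152.8/1000 × 0.920 = 0.14058
  25: 1 × 141.7/1000 × 0.911 = 0.12909
  26: 1 × 167.6/1000 × 0.902 = 0.15118
  27: 1 × 179.4/1000 × 0.897 = 0.16092
Sum = 0.95642
NRR = 0.48544 × 0.95642 = 0.46428
With NRR below 1 the population is below replacement fertility.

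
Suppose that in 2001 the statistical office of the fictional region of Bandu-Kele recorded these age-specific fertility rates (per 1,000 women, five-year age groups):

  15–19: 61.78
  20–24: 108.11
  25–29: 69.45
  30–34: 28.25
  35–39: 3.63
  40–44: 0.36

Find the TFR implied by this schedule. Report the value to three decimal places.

Sum of ASFRs = 61.78 + 108.11 + 69.45 + 28.25 + 3.63 + 0.36 = 271.58
TFR = 5 × 271.58 / 1000 = 1.3579

1.358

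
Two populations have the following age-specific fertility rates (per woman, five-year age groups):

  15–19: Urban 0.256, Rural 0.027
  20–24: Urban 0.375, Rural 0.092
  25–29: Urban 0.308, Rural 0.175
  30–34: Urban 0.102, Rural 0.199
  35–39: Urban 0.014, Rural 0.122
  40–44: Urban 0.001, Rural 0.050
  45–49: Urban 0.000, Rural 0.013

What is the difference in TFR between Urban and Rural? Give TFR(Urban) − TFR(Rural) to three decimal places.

1.890

Urban:
  Sum of ASFRs = 0.256 + 0.375 + 0.308 + 0.102 + 0.014 + 0.001 + 0.000 = 1.056
  TFR = 5 × 1.056 = 5.28
Rural:
  Sum of ASFRs = 0.027 + 0.092 + 0.175 + 0.199 + 0.122 + 0.050 + 0.013 = 0.678
  TFR = 5 × 0.678 = 3.39
Difference = 5.28 − 3.39 = 1.89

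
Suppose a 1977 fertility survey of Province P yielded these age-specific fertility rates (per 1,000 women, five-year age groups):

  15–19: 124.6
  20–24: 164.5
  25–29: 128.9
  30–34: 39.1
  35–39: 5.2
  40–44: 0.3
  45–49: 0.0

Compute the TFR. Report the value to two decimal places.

2.31

Sum of ASFRs = 124.6 + 164.5 + 128.9 + 39.1 + 5.2 + 0.3 + 0.0 = 462.6
TFR = 5 × 462.6 / 1000 = 2.313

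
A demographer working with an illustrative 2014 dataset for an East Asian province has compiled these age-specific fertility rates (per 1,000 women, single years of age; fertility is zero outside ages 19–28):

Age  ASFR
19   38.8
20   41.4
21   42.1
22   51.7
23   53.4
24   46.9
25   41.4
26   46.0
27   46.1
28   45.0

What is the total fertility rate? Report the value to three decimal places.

Sum of ASFRs = 38.8 + 41.4 + 42.1 + 51.7 + 53.4 + 46.9 + 41.4 + 46.0 + 46.1 + 45.0 = 452.8
TFR = 452.8 / 1000 = 0.4528

0.453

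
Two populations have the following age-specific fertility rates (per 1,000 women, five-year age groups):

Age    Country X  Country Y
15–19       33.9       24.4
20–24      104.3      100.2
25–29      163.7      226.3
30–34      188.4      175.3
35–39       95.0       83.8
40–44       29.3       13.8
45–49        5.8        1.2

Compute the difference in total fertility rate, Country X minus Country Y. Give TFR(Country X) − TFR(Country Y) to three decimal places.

Country X:
  Sum of ASFRs = 33.9 + 104.3 + 163.7 + 188.4 + 95.0 + 29.3 + 5.8 = 620.4
  TFR = 5 × 620.4 / 1000 = 3.102
Country Y:
  Sum of ASFRs = 24.4 + 100.2 + 226.3 + 175.3 + 83.8 + 13.8 + 1.2 = 625.0
  TFR = 5 × 625.0 / 1000 = 3.125
Difference = 3.102 − 3.125 = -0.023

-0.023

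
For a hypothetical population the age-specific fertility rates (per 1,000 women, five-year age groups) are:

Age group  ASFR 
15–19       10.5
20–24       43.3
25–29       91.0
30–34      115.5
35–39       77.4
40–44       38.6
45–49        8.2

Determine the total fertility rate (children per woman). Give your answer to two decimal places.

Sum of ASFRs = 10.5 + 43.3 + 91.0 + 115.5 + 77.4 + 38.6 + 8.2 = 384.5
TFR = 5 × 384.5 / 1000 = 1.9225

1.92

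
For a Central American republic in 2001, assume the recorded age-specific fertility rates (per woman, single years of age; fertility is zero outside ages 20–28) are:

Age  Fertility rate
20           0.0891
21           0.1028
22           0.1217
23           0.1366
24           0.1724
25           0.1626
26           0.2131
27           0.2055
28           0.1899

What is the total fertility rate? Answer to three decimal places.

Sum of ASFRs = 0.0891 + 0.1028 + 0.1217 + 0.1366 + 0.1724 + 0.1626 + 0.2131 + 0.2055 + 0.1899 = 1.3937
TFR = 1.3937

1.394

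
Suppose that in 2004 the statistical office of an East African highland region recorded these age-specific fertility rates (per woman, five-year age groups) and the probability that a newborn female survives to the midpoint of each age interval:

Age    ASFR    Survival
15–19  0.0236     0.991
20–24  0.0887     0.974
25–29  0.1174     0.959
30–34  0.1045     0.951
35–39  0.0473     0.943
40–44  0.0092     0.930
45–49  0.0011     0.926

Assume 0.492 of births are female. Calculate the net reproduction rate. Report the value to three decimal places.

Proportion female at birth = 0.492.
Survival-weighted fertility by age (5·fₓ·Sₓ):
  15–19: 5 × 0.0236 × 0.991 = 0.11694
  20–24: 5 × 0.0887 × 0.974 = 0.43197
  25–29: 5 × 0.1174 × 0.959 = 0.56293
  30–34: 5 × 0.1045 × 0.951 = 0.49690
  35–39: 5 × 0.0473 × 0.943 = 0.22302
  40–44: 5 × 0.0092 × 0.930 = 0.04278
  45–49: 5 × 0.0011 × 0.926 = 0.00509
Sum = 1.87963
NRR = 0.492 × 1.87963 = 0.92478

0.925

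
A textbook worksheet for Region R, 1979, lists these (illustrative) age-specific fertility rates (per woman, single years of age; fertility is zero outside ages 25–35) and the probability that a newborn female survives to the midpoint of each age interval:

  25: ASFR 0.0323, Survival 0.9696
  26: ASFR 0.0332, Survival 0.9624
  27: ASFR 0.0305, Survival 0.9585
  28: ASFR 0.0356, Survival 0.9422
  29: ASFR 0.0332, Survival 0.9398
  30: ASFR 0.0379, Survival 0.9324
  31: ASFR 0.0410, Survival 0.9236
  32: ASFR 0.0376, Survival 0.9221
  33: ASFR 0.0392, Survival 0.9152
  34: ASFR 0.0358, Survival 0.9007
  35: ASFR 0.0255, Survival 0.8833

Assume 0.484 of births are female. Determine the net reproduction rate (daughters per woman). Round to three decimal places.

0.172

Proportion female at birth = 0.484.
Each age group contributes 1 × ASFR × survival:
  25: 1 × 0.0323 × 0.9696 = 0.03132
  26: 1 × 0.0332 × 0.9624 = 0.03195
  27: 1 × 0.0305 × 0.9585 = 0.02923
  28: 1 × 0.0356 × 0.9422 = 0.03354
  29: 1 × 0.0332 × 0.9398 = 0.03120
  30: 1 × 0.0379 × 0.9324 = 0.03534
  31: 1 × 0.0410 × 0.9236 = 0.03787
  32: 1 × 0.0376 × 0.9221 = 0.03467
  33: 1 × 0.0392 × 0.9152 = 0.03588
  34: 1 × 0.0358 × 0.9007 = 0.03225
  35: 1 × 0.0255 × 0.8833 = 0.02252
Sum = 0.35577
NRR = 0.484 × 0.35577 = 0.17219
NRR < 1, so the cohort does not fully replace itself.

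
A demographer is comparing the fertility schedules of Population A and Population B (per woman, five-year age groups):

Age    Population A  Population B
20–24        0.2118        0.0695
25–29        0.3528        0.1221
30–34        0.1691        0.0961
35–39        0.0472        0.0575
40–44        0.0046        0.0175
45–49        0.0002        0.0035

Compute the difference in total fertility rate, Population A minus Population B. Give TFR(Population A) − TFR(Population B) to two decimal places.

2.10

Population A:
  Sum of ASFRs = 0.2118 + 0.3528 + 0.1691 + 0.0472 + 0.0046 + 0.0002 = 0.7857
  TFR = 5 × 0.7857 = 3.9285
Population B:
  Sum of ASFRs = 0.0695 + 0.1221 + 0.0961 + 0.0575 + 0.0175 + 0.0035 = 0.3662
  TFR = 5 × 0.3662 = 1.831
Difference = 3.9285 − 1.831 = 2.0975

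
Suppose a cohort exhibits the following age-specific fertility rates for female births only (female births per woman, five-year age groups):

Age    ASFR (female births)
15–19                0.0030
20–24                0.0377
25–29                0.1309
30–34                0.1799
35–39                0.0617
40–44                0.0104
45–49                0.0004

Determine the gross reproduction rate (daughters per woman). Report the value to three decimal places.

Sum of female ASFRs = 0.0030 + 0.0377 + 0.1309 + 0.1799 + 0.0617 + 0.0104 + 0.0004 = 0.4240
GRR = 5 × 0.4240 = 2.12

2.120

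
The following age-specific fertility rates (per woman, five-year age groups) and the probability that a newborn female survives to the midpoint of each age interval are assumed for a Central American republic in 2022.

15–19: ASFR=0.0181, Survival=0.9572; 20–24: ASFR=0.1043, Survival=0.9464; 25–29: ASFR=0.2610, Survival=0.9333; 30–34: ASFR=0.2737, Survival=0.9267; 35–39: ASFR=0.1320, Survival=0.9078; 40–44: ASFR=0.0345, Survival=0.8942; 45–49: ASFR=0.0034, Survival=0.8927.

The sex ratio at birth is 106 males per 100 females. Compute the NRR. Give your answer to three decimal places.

1.862

Proportion female at birth = 100 / (100 + 106) = 0.48544.
Survival-weighted fertility by age (5·fₓ·Sₓ):
  15–19: 5 × 0.0181 × 0.9572 = 0.08663
  20–24: 5 × 0.1043 × 0.9464 = 0.49355
  25–29: 5 × 0.2610 × 0.9333 = 1.21796
  30–34: 5 × 0.2737 × 0.9267 = 1.26819
  35–39: 5 × 0.1320 × 0.9078 = 0.59915
  40–44: 5 × 0.0345 × 0.8942 = 0.15425
  45–49: 5 × 0.0034 × 0.8927 = 0.01518
Sum = 3.83491
NRR = 0.48544 × 3.83491 = 1.86162
With NRR above 1 the population is above replacement fertility.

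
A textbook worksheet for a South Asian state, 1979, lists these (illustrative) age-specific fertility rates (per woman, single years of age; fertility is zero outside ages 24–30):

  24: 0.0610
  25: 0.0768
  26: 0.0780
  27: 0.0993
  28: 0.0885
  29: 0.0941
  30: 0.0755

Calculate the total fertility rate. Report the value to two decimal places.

Sum of ASFRs = 0.0610 + 0.0768 + 0.0780 + 0.0993 + 0.0885 + 0.0941 + 0.0755 = 0.5732
TFR = 0.5732

0.57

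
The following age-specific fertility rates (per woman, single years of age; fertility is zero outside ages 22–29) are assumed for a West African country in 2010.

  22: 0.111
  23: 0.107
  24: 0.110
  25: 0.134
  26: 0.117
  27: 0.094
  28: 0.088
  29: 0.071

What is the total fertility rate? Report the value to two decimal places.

Sum of ASFRs = 0.111 + 0.107 + 0.110 + 0.134 + 0.117 + 0.094 + 0.088 + 0.071 = 0.832
TFR = 0.832

0.83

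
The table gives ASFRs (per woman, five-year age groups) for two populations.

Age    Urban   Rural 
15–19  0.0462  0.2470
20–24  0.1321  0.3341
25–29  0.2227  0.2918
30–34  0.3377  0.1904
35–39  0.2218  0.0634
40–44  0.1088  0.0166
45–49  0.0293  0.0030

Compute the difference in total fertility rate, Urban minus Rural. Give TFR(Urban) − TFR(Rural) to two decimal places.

-0.24

Urban:
  Sum of ASFRs = 0.0462 + 0.1321 + 0.2227 + 0.3377 + 0.2218 + 0.1088 + 0.0293 = 1.0986
  TFR = 5 × 1.0986 = 5.493
Rural:
  Sum of ASFRs = 0.2470 + 0.3341 + 0.2918 + 0.1904 + 0.0634 + 0.0166 + 0.0030 = 1.1463
  TFR = 5 × 1.1463 = 5.7315
Difference = 5.493 − 5.7315 = -0.2385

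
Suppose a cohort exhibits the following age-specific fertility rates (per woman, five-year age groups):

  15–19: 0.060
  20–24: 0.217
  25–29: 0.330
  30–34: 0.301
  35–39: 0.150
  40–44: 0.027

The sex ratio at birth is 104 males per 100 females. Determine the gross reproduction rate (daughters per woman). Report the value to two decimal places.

2.66

Proportion female at birth = 100 / (100 + 104) = 0.49020.
Sum of ASFRs = 0.060 + 0.217 + 0.330 + 0.301 + 0.150 + 0.027 = 1.085
TFR = 5 × 1.085 = 5.425
GRR = 0.49020 × 5.425 = 2.65934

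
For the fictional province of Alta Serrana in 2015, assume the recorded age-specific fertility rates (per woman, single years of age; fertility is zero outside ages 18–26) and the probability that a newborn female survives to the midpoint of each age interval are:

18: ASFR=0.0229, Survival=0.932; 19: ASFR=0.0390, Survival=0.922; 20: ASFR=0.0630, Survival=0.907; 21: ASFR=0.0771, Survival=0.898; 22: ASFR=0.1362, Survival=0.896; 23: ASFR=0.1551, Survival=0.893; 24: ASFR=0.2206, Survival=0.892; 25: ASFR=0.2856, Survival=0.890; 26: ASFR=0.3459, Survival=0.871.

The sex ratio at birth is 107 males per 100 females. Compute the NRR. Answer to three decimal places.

0.578

Proportion female at birth = 100 / (100 + 107) = 0.48309.
Per-age-group product (1 × ASFR × survival probability):
  18: 1 × 0.0229 × 0.932 = 0.02134
  19: 1 × 0.0390 × 0.922 = 0.03596
  20: 1 × 0.0630 × 0.907 = 0.05714
  21: 1 × 0.0771 × 0.898 = 0.06924
  22: 1 × 0.1362 × 0.896 = 0.12204
  23: 1 × 0.1551 × 0.893 = 0.13850
  24: 1 × 0.2206 × 0.892 = 0.19678
  25: 1 × 0.2856 × 0.890 = 0.25418
  26: 1 × 0.3459 × 0.871 = 0.30128
Sum = 1.19646
NRR = 0.48309 × 1.19646 = 0.57800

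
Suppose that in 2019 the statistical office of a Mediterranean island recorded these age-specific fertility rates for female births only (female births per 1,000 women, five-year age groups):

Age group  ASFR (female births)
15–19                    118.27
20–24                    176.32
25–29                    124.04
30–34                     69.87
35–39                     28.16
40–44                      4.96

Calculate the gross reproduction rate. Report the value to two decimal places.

2.61

Sum of female ASFRs = 118.27 + 176.32 + 124.04 + 69.87 + 28.16 + 4.96 = 521.62
GRR = 5 × 521.62 / 1000 = 2.6081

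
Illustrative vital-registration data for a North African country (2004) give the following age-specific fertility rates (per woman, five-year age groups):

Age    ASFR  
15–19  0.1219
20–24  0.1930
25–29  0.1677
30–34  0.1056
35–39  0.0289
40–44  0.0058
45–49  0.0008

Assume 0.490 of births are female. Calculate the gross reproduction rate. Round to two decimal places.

Proportion female at birth = 0.490.
Sum of ASFRs = 0.1219 + 0.1930 + 0.1677 + 0.1056 + 0.0289 + 0.0058 + 0.0008 = 0.6237
TFR = 5 × 0.6237 = 3.1185
GRR = 0.490 × 3.1185 = 1.52807

1.53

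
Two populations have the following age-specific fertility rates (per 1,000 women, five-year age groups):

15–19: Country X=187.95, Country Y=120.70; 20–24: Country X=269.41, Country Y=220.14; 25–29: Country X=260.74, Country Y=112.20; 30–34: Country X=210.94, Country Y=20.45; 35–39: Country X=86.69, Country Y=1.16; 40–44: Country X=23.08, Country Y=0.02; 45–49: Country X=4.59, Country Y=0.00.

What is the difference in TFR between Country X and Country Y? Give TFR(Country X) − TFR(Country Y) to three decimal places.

Country X:
  Sum of ASFRs = 187.95 + 269.41 + 260.74 + 210.94 + 86.69 + 23.08 + 4.59 = 1043.40
  TFR = 5 × 1043.40 / 1000 = 5.217
Country Y:
  Sum of ASFRs = 120.70 + 220.14 + 112.20 + 20.45 + 1.16 + 0.02 + 0.00 = 474.67
  TFR = 5 × 474.67 / 1000 = 2.37335
Difference = 5.217 − 2.37335 = 2.84365

2.844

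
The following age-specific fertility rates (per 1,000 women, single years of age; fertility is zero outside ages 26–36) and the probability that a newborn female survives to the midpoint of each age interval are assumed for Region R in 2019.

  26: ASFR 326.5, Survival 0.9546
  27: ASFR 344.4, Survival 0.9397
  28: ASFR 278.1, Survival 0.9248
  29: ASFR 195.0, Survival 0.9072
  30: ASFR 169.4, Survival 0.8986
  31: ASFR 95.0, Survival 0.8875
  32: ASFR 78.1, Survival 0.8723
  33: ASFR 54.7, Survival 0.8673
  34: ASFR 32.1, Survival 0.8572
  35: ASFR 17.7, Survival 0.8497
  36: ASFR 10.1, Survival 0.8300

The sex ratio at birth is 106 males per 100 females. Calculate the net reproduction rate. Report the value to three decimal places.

0.715

Proportion female at birth = 100 / (100 + 106) = 0.48544.
Survival-weighted fertility by age (1·fₓ·Sₓ):
  26: 1 × 326.5/1000 × 0.9546 = 0.31168
  27: 1 × 344.4/1000 × 0.9397 = 0.32363
  28: 1 × 278.1/1000 × 0.9248 = 0.25719
  29: 1 × 195.0/1000 × 0.9072 = 0.17690
  30: 1 × 169.4/1000 × 0.8986 = 0.15222
  31: 1 × 95.0/1000 × 0.8875 = 0.08431
  32: 1 × 78.1/1000 × 0.8723 = 0.06813
  33: 1 × 54.7/1000 × 0.8673 = 0.04744
  34: 1 × 32.1/1000 × 0.8572 = 0.02752
  35: 1 × 17.7/1000 × 0.8497 = 0.01504
  36: 1 × 10.1/1000 × 0.8300 = 0.00838
Sum = 1.47244
NRR = 0.48544 × 1.47244 = 0.71478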